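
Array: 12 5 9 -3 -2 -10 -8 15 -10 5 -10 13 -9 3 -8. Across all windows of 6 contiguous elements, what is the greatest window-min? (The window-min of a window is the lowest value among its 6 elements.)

-10

[12, 5, 9, -3, -2, -10] → min -10
[5, 9, -3, -2, -10, -8] → min -10
[9, -3, -2, -10, -8, 15] → min -10
[-3, -2, -10, -8, 15, -10] → min -10
[-2, -10, -8, 15, -10, 5] → min -10
[-10, -8, 15, -10, 5, -10] → min -10
[-8, 15, -10, 5, -10, 13] → min -10
[15, -10, 5, -10, 13, -9] → min -10
[-10, 5, -10, 13, -9, 3] → min -10
[5, -10, 13, -9, 3, -8] → min -10
Greatest of these is -10.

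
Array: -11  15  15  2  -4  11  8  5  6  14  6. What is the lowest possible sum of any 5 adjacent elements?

Window sums for each of the 7 positions:
(-11, 15, 15, 2, -4) → sum 17
(15, 15, 2, -4, 11) → sum 39
(15, 2, -4, 11, 8) → sum 32
(2, -4, 11, 8, 5) → sum 22
(-4, 11, 8, 5, 6) → sum 26
(11, 8, 5, 6, 14) → sum 44
(8, 5, 6, 14, 6) → sum 39
Lowest of these is 17.

17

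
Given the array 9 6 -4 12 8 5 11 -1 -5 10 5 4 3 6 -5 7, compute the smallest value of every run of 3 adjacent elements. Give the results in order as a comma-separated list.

9 6 -4 → min -4
6 -4 12 → min -4
-4 12 8 → min -4
12 8 5 → min 5
8 5 11 → min 5
5 11 -1 → min -1
11 -1 -5 → min -5
-1 -5 10 → min -5
-5 10 5 → min -5
10 5 4 → min 4
5 4 3 → min 3
4 3 6 → min 3
3 6 -5 → min -5
6 -5 7 → min -5

-4, -4, -4, 5, 5, -1, -5, -5, -5, 4, 3, 3, -5, -5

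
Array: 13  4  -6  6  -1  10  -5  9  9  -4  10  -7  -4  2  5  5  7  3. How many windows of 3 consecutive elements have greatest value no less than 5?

15

(13, 4, -6) → max 13  ≥ 5 ✓
(4, -6, 6) → max 6  ≥ 5 ✓
(-6, 6, -1) → max 6  ≥ 5 ✓
(6, -1, 10) → max 10  ≥ 5 ✓
(-1, 10, -5) → max 10  ≥ 5 ✓
(10, -5, 9) → max 10  ≥ 5 ✓
(-5, 9, 9) → max 9  ≥ 5 ✓
(9, 9, -4) → max 9  ≥ 5 ✓
(9, -4, 10) → max 10  ≥ 5 ✓
(-4, 10, -7) → max 10  ≥ 5 ✓
(10, -7, -4) → max 10  ≥ 5 ✓
(-7, -4, 2) → max 2
(-4, 2, 5) → max 5  ≥ 5 ✓
(2, 5, 5) → max 5  ≥ 5 ✓
(5, 5, 7) → max 7  ≥ 5 ✓
(5, 7, 3) → max 7  ≥ 5 ✓
15 windows satisfy the condition.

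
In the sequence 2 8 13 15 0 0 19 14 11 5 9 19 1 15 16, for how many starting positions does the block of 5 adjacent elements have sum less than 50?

(2, 8, 13, 15, 0) → sum 38  < 50 ✓
(8, 13, 15, 0, 0) → sum 36  < 50 ✓
(13, 15, 0, 0, 19) → sum 47  < 50 ✓
(15, 0, 0, 19, 14) → sum 48  < 50 ✓
(0, 0, 19, 14, 11) → sum 44  < 50 ✓
(0, 19, 14, 11, 5) → sum 49  < 50 ✓
(19, 14, 11, 5, 9) → sum 58
(14, 11, 5, 9, 19) → sum 58
(11, 5, 9, 19, 1) → sum 45  < 50 ✓
(5, 9, 19, 1, 15) → sum 49  < 50 ✓
(9, 19, 1, 15, 16) → sum 60
8 windows satisfy the condition.

8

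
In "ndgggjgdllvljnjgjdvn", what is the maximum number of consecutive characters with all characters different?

5

[n] len 1
[n, d] len 2
[n, d, g] len 3
[g] len 1
[g] len 1
[g, j] len 2
[j, g] len 2
[j, g, d] len 3
[j, g, d, l] len 4
[l] len 1
[l, v] len 2
[v, l] len 2
[v, l, j] len 3
[v, l, j, n] len 4
[n, j] len 2
[n, j, g] len 3
[g, j] len 2
[g, j, d] len 3
[g, j, d, v] len 4
[g, j, d, v, n] len 5
Longest all-distinct length: 5.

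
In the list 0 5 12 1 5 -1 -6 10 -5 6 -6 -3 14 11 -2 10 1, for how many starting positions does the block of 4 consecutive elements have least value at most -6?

8

[0, 5, 12, 1] → min 0
[5, 12, 1, 5] → min 1
[12, 1, 5, -1] → min -1
[1, 5, -1, -6] → min -6  ≤ -6 ✓
[5, -1, -6, 10] → min -6  ≤ -6 ✓
[-1, -6, 10, -5] → min -6  ≤ -6 ✓
[-6, 10, -5, 6] → min -6  ≤ -6 ✓
[10, -5, 6, -6] → min -6  ≤ -6 ✓
[-5, 6, -6, -3] → min -6  ≤ -6 ✓
[6, -6, -3, 14] → min -6  ≤ -6 ✓
[-6, -3, 14, 11] → min -6  ≤ -6 ✓
[-3, 14, 11, -2] → min -3
[14, 11, -2, 10] → min -2
[11, -2, 10, 1] → min -2
8 windows satisfy the condition.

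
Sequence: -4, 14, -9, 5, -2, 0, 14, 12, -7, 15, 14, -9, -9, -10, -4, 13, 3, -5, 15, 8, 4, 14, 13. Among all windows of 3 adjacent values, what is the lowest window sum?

Each size-3 window and its sum:
[-4, 14, -9] → sum 1
[14, -9, 5] → sum 10
[-9, 5, -2] → sum -6
[5, -2, 0] → sum 3
[-2, 0, 14] → sum 12
[0, 14, 12] → sum 26
[14, 12, -7] → sum 19
[12, -7, 15] → sum 20
[-7, 15, 14] → sum 22
[15, 14, -9] → sum 20
[14, -9, -9] → sum -4
[-9, -9, -10] → sum -28
[-9, -10, -4] → sum -23
[-10, -4, 13] → sum -1
[-4, 13, 3] → sum 12
[13, 3, -5] → sum 11
[3, -5, 15] → sum 13
[-5, 15, 8] → sum 18
[15, 8, 4] → sum 27
[8, 4, 14] → sum 26
[4, 14, 13] → sum 31
Lowest of these is -28.

-28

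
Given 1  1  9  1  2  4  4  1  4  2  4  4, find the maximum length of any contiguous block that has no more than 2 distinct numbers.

[1] 1 distinct, len 1
[1, 1] 1 distinct, len 2
[1, 1, 9] 2 distinct, len 3
[1, 1, 9, 1] 2 distinct, len 4
[1, 2] 2 distinct, len 2
[2, 4] 2 distinct, len 2
[2, 4, 4] 2 distinct, len 3
[4, 4, 1] 2 distinct, len 3
[4, 4, 1, 4] 2 distinct, len 4
[4, 2] 2 distinct, len 2
[4, 2, 4] 2 distinct, len 3
[4, 2, 4, 4] 2 distinct, len 4
Longest length with ≤2 distinct: 4.

4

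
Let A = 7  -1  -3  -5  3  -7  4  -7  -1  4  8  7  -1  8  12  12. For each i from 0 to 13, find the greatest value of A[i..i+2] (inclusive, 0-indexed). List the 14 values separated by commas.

(7, -1, -3) → max 7
(-1, -3, -5) → max -1
(-3, -5, 3) → max 3
(-5, 3, -7) → max 3
(3, -7, 4) → max 4
(-7, 4, -7) → max 4
(4, -7, -1) → max 4
(-7, -1, 4) → max 4
(-1, 4, 8) → max 8
(4, 8, 7) → max 8
(8, 7, -1) → max 8
(7, -1, 8) → max 8
(-1, 8, 12) → max 12
(8, 12, 12) → max 12

7, -1, 3, 3, 4, 4, 4, 4, 8, 8, 8, 8, 12, 12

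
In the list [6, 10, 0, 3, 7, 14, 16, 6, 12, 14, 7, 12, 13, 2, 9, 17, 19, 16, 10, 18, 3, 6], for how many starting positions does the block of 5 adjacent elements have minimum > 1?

15

(6, 10, 0, 3, 7) → min 0
(10, 0, 3, 7, 14) → min 0
(0, 3, 7, 14, 16) → min 0
(3, 7, 14, 16, 6) → min 3  > 1 ✓
(7, 14, 16, 6, 12) → min 6  > 1 ✓
(14, 16, 6, 12, 14) → min 6  > 1 ✓
(16, 6, 12, 14, 7) → min 6  > 1 ✓
(6, 12, 14, 7, 12) → min 6  > 1 ✓
(12, 14, 7, 12, 13) → min 7  > 1 ✓
(14, 7, 12, 13, 2) → min 2  > 1 ✓
(7, 12, 13, 2, 9) → min 2  > 1 ✓
(12, 13, 2, 9, 17) → min 2  > 1 ✓
(13, 2, 9, 17, 19) → min 2  > 1 ✓
(2, 9, 17, 19, 16) → min 2  > 1 ✓
(9, 17, 19, 16, 10) → min 9  > 1 ✓
(17, 19, 16, 10, 18) → min 10  > 1 ✓
(19, 16, 10, 18, 3) → min 3  > 1 ✓
(16, 10, 18, 3, 6) → min 3  > 1 ✓
15 windows satisfy the condition.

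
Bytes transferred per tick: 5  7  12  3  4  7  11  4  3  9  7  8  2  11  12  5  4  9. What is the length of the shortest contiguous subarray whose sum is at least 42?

6

Extend right; whenever the sum reaches 42, record the length and shrink from the left:
add 5: running sum 5 < 42
add 7: running sum 12 < 42
add 12: running sum 24 < 42
add 3: running sum 27 < 42
add 4: running sum 31 < 42
add 7: running sum 38 < 42
end 6: [7, 12, 3, 4, 7, 11] sum 44, len 6
end 7: [7, 12, 3, 4, 7, 11, 4] sum 48, len 7
end 8: [12, 3, 4, 7, 11, 4, 3] sum 44, len 7
end 9: [12, 3, 4, 7, 11, 4, 3, 9] sum 53, len 8
end 10: [4, 7, 11, 4, 3, 9, 7] sum 45, len 7
end 11: [11, 4, 3, 9, 7, 8] sum 42, len 6
end 12: [11, 4, 3, 9, 7, 8, 2] sum 44, len 7
end 13: [4, 3, 9, 7, 8, 2, 11] sum 44, len 7
end 14: [9, 7, 8, 2, 11, 12] sum 49, len 6
end 15: [7, 8, 2, 11, 12, 5] sum 45, len 6
end 16: [8, 2, 11, 12, 5, 4] sum 42, len 6
end 17: [2, 11, 12, 5, 4, 9] sum 43, len 6
Shortest qualifying length: 6.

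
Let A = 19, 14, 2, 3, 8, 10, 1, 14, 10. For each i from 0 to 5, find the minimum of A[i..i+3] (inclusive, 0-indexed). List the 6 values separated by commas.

[19, 14, 2, 3] → min 2
[14, 2, 3, 8] → min 2
[2, 3, 8, 10] → min 2
[3, 8, 10, 1] → min 1
[8, 10, 1, 14] → min 1
[10, 1, 14, 10] → min 1

2, 2, 2, 1, 1, 1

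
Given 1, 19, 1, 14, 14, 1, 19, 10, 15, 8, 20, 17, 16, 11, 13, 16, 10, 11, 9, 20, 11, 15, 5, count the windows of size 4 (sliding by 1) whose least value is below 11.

17

1 19 1 14 → min 1  < 11 ✓
19 1 14 14 → min 1  < 11 ✓
1 14 14 1 → min 1  < 11 ✓
14 14 1 19 → min 1  < 11 ✓
14 1 19 10 → min 1  < 11 ✓
1 19 10 15 → min 1  < 11 ✓
19 10 15 8 → min 8  < 11 ✓
10 15 8 20 → min 8  < 11 ✓
15 8 20 17 → min 8  < 11 ✓
8 20 17 16 → min 8  < 11 ✓
20 17 16 11 → min 11
17 16 11 13 → min 11
16 11 13 16 → min 11
11 13 16 10 → min 10  < 11 ✓
13 16 10 11 → min 10  < 11 ✓
16 10 11 9 → min 9  < 11 ✓
10 11 9 20 → min 9  < 11 ✓
11 9 20 11 → min 9  < 11 ✓
9 20 11 15 → min 9  < 11 ✓
20 11 15 5 → min 5  < 11 ✓
17 windows satisfy the condition.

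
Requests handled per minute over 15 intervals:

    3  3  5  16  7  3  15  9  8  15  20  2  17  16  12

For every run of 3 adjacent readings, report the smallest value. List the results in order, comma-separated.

3 3 5 → min 3
3 5 16 → min 3
5 16 7 → min 5
16 7 3 → min 3
7 3 15 → min 3
3 15 9 → min 3
15 9 8 → min 8
9 8 15 → min 8
8 15 20 → min 8
15 20 2 → min 2
20 2 17 → min 2
2 17 16 → min 2
17 16 12 → min 12

3, 3, 5, 3, 3, 3, 8, 8, 8, 2, 2, 2, 12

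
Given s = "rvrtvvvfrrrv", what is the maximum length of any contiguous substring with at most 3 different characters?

[r] 1 distinct, len 1
[r, v] 2 distinct, len 2
[r, v, r] 2 distinct, len 3
[r, v, r, t] 3 distinct, len 4
[r, v, r, t, v] 3 distinct, len 5
[r, v, r, t, v, v] 3 distinct, len 6
[r, v, r, t, v, v, v] 3 distinct, len 7
[t, v, v, v, f] 3 distinct, len 5
[v, v, v, f, r] 3 distinct, len 5
[v, v, v, f, r, r] 3 distinct, len 6
[v, v, v, f, r, r, r] 3 distinct, len 7
[v, v, v, f, r, r, r, v] 3 distinct, len 8
Longest length with ≤3 distinct: 8.

8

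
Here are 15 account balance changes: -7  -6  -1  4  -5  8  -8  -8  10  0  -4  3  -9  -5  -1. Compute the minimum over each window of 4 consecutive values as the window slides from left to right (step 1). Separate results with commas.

Sliding a size-4 window across the 15 values:
[-7, -6, -1, 4] → min -7
[-6, -1, 4, -5] → min -6
[-1, 4, -5, 8] → min -5
[4, -5, 8, -8] → min -8
[-5, 8, -8, -8] → min -8
[8, -8, -8, 10] → min -8
[-8, -8, 10, 0] → min -8
[-8, 10, 0, -4] → min -8
[10, 0, -4, 3] → min -4
[0, -4, 3, -9] → min -9
[-4, 3, -9, -5] → min -9
[3, -9, -5, -1] → min -9

-7, -6, -5, -8, -8, -8, -8, -8, -4, -9, -9, -9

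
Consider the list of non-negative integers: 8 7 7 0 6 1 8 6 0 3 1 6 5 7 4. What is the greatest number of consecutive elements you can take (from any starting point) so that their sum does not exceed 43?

11

→ 8: sum 8, len 1
→ 7: sum 15, len 2
→ 7: sum 22, len 3
→ 0: sum 22, len 4
→ 6: sum 28, len 5
→ 1: sum 29, len 6
→ 8: sum 37, len 7
→ 6: sum 43, len 8
→ 0: sum 43, len 9
→ 3 (dropped 8): sum 38, len 9
→ 1: sum 39, len 10
→ 6 (dropped 7): sum 38, len 10
→ 5: sum 43, len 11
→ 7 (dropped 7): sum 43, len 11
→ 4 (dropped 0, 6): sum 41, len 10
Longest length seen: 11.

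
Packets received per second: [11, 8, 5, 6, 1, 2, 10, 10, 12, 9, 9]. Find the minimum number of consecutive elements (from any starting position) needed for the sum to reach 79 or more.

11

Extend right; whenever the sum reaches 79, record the length and shrink from the left:
add 11: running sum 11 < 79
add 8: running sum 19 < 79
add 5: running sum 24 < 79
add 6: running sum 30 < 79
add 1: running sum 31 < 79
add 2: running sum 33 < 79
add 10: running sum 43 < 79
add 10: running sum 53 < 79
add 12: running sum 65 < 79
add 9: running sum 74 < 79
end 10: [11, 8, 5, 6, 1, 2, 10, 10, 12, 9, 9] sum 83, len 11
Shortest qualifying length: 11.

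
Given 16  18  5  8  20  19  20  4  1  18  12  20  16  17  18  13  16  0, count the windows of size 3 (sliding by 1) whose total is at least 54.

16 18 5 → sum 39
18 5 8 → sum 31
5 8 20 → sum 33
8 20 19 → sum 47
20 19 20 → sum 59  ≥ 54 ✓
19 20 4 → sum 43
20 4 1 → sum 25
4 1 18 → sum 23
1 18 12 → sum 31
18 12 20 → sum 50
12 20 16 → sum 48
20 16 17 → sum 53
16 17 18 → sum 51
17 18 13 → sum 48
18 13 16 → sum 47
13 16 0 → sum 29
1 window satisfy the condition.

1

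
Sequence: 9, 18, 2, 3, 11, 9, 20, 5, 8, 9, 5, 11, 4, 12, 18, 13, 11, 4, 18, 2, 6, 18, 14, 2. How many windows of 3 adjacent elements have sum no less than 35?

4

[9, 18, 2] → sum 29
[18, 2, 3] → sum 23
[2, 3, 11] → sum 16
[3, 11, 9] → sum 23
[11, 9, 20] → sum 40  ≥ 35 ✓
[9, 20, 5] → sum 34
[20, 5, 8] → sum 33
[5, 8, 9] → sum 22
[8, 9, 5] → sum 22
[9, 5, 11] → sum 25
[5, 11, 4] → sum 20
[11, 4, 12] → sum 27
[4, 12, 18] → sum 34
[12, 18, 13] → sum 43  ≥ 35 ✓
[18, 13, 11] → sum 42  ≥ 35 ✓
[13, 11, 4] → sum 28
[11, 4, 18] → sum 33
[4, 18, 2] → sum 24
[18, 2, 6] → sum 26
[2, 6, 18] → sum 26
[6, 18, 14] → sum 38  ≥ 35 ✓
[18, 14, 2] → sum 34
4 windows satisfy the condition.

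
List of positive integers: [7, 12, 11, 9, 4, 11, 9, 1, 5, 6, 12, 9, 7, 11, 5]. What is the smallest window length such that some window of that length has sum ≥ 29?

add 7: running sum 7 < 29
add 12: running sum 19 < 29
end 2: [7, 12, 11] sum 30, len 3
end 3: [12, 11, 9] sum 32, len 3
end 4: [12, 11, 9, 4] sum 36, len 4
end 5: [11, 9, 4, 11] sum 35, len 4
end 6: [9, 4, 11, 9] sum 33, len 4
end 7: [9, 4, 11, 9, 1] sum 34, len 5
end 8: [4, 11, 9, 1, 5] sum 30, len 5
end 9: [11, 9, 1, 5, 6] sum 32, len 5
end 10: [9, 1, 5, 6, 12] sum 33, len 5
end 11: [5, 6, 12, 9] sum 32, len 4
end 12: [6, 12, 9, 7] sum 34, len 4
end 13: [12, 9, 7, 11] sum 39, len 4
end 14: [9, 7, 11, 5] sum 32, len 4
Shortest qualifying length: 3.

3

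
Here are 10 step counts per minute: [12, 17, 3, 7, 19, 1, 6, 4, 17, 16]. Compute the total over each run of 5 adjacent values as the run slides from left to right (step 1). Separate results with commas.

58, 47, 36, 37, 47, 44

12 17 3 7 19 → sum 58
17 3 7 19 1 → sum 47
3 7 19 1 6 → sum 36
7 19 1 6 4 → sum 37
19 1 6 4 17 → sum 47
1 6 4 17 16 → sum 44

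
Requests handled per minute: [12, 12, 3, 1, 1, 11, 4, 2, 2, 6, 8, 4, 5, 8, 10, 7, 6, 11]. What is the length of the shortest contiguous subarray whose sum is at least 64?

Extend right; whenever the sum reaches 64, record the length and shrink from the left:
add 12: running sum 12 < 64
add 12: running sum 24 < 64
add 3: running sum 27 < 64
add 1: running sum 28 < 64
add 1: running sum 29 < 64
add 11: running sum 40 < 64
add 4: running sum 44 < 64
add 2: running sum 46 < 64
add 2: running sum 48 < 64
add 6: running sum 54 < 64
add 8: running sum 62 < 64
add 4: shortest ending here [12, 12, 3, 1, 1, 11, 4, 2, 2, 6, 8, 4] sum 66, len 12
add 5: shortest ending here [12, 12, 3, 1, 1, 11, 4, 2, 2, 6, 8, 4, 5] sum 71, len 13
add 8: shortest ending here [12, 3, 1, 1, 11, 4, 2, 2, 6, 8, 4, 5, 8] sum 67, len 13
add 10: shortest ending here [3, 1, 1, 11, 4, 2, 2, 6, 8, 4, 5, 8, 10] sum 65, len 13
add 7: shortest ending here [11, 4, 2, 2, 6, 8, 4, 5, 8, 10, 7] sum 67, len 11
add 6: shortest ending here [11, 4, 2, 2, 6, 8, 4, 5, 8, 10, 7, 6] sum 73, len 12
add 11: shortest ending here [6, 8, 4, 5, 8, 10, 7, 6, 11] sum 65, len 9
Shortest qualifying length: 9.

9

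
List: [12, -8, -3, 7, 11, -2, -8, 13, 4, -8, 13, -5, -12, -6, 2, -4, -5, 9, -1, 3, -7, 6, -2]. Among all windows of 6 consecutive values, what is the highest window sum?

25

Window sums for each of the 18 positions:
[12, -8, -3, 7, 11, -2] → sum 17
[-8, -3, 7, 11, -2, -8] → sum -3
[-3, 7, 11, -2, -8, 13] → sum 18
[7, 11, -2, -8, 13, 4] → sum 25
[11, -2, -8, 13, 4, -8] → sum 10
[-2, -8, 13, 4, -8, 13] → sum 12
[-8, 13, 4, -8, 13, -5] → sum 9
[13, 4, -8, 13, -5, -12] → sum 5
[4, -8, 13, -5, -12, -6] → sum -14
[-8, 13, -5, -12, -6, 2] → sum -16
[13, -5, -12, -6, 2, -4] → sum -12
[-5, -12, -6, 2, -4, -5] → sum -30
[-12, -6, 2, -4, -5, 9] → sum -16
[-6, 2, -4, -5, 9, -1] → sum -5
[2, -4, -5, 9, -1, 3] → sum 4
[-4, -5, 9, -1, 3, -7] → sum -5
[-5, 9, -1, 3, -7, 6] → sum 5
[9, -1, 3, -7, 6, -2] → sum 8
Highest of these is 25.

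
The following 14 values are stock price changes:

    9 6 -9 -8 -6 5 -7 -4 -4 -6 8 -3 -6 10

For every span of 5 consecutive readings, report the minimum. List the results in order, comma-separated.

-9, -9, -9, -8, -7, -7, -7, -6, -6, -6

[9, 6, -9, -8, -6] → min -9
[6, -9, -8, -6, 5] → min -9
[-9, -8, -6, 5, -7] → min -9
[-8, -6, 5, -7, -4] → min -8
[-6, 5, -7, -4, -4] → min -7
[5, -7, -4, -4, -6] → min -7
[-7, -4, -4, -6, 8] → min -7
[-4, -4, -6, 8, -3] → min -6
[-4, -6, 8, -3, -6] → min -6
[-6, 8, -3, -6, 10] → min -6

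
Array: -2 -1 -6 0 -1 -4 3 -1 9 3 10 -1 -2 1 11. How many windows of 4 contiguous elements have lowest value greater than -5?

-2 -1 -6 0 → min -6
-1 -6 0 -1 → min -6
-6 0 -1 -4 → min -6
0 -1 -4 3 → min -4  > -5 ✓
-1 -4 3 -1 → min -4  > -5 ✓
-4 3 -1 9 → min -4  > -5 ✓
3 -1 9 3 → min -1  > -5 ✓
-1 9 3 10 → min -1  > -5 ✓
9 3 10 -1 → min -1  > -5 ✓
3 10 -1 -2 → min -2  > -5 ✓
10 -1 -2 1 → min -2  > -5 ✓
-1 -2 1 11 → min -2  > -5 ✓
9 windows satisfy the condition.

9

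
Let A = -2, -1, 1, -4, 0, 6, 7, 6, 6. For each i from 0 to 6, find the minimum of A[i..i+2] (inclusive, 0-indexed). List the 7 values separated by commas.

Sliding a size-3 window across the 9 values:
-2 -1 1 → min -2
-1 1 -4 → min -4
1 -4 0 → min -4
-4 0 6 → min -4
0 6 7 → min 0
6 7 6 → min 6
7 6 6 → min 6

-2, -4, -4, -4, 0, 6, 6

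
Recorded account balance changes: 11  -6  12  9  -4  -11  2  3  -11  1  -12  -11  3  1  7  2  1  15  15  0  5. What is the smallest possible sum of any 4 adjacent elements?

Each size-4 window and its sum:
(11, -6, 12, 9) → sum 26
(-6, 12, 9, -4) → sum 11
(12, 9, -4, -11) → sum 6
(9, -4, -11, 2) → sum -4
(-4, -11, 2, 3) → sum -10
(-11, 2, 3, -11) → sum -17
(2, 3, -11, 1) → sum -5
(3, -11, 1, -12) → sum -19
(-11, 1, -12, -11) → sum -33
(1, -12, -11, 3) → sum -19
(-12, -11, 3, 1) → sum -19
(-11, 3, 1, 7) → sum 0
(3, 1, 7, 2) → sum 13
(1, 7, 2, 1) → sum 11
(7, 2, 1, 15) → sum 25
(2, 1, 15, 15) → sum 33
(1, 15, 15, 0) → sum 31
(15, 15, 0, 5) → sum 35
Smallest of these is -33.

-33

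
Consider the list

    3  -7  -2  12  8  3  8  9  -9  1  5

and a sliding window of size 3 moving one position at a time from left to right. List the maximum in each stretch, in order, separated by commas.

3, 12, 12, 12, 8, 9, 9, 9, 5

Sliding a size-3 window across the 11 values:
3 -7 -2 → max 3
-7 -2 12 → max 12
-2 12 8 → max 12
12 8 3 → max 12
8 3 8 → max 8
3 8 9 → max 9
8 9 -9 → max 9
9 -9 1 → max 9
-9 1 5 → max 5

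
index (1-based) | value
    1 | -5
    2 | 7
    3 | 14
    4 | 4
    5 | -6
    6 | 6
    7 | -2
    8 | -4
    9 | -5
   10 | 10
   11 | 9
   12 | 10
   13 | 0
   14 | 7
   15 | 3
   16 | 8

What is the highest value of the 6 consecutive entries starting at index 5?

10

Elements at indices 5..10: -6, 6, -2, -4, -5, 10
max(-6, 6, -2, -4, -5, 10) = 10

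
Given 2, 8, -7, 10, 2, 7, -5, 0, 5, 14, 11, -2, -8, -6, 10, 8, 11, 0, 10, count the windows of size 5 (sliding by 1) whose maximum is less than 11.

2 8 -7 10 2 → max 10  < 11 ✓
8 -7 10 2 7 → max 10  < 11 ✓
-7 10 2 7 -5 → max 10  < 11 ✓
10 2 7 -5 0 → max 10  < 11 ✓
2 7 -5 0 5 → max 7  < 11 ✓
7 -5 0 5 14 → max 14
-5 0 5 14 11 → max 14
0 5 14 11 -2 → max 14
5 14 11 -2 -8 → max 14
14 11 -2 -8 -6 → max 14
11 -2 -8 -6 10 → max 11
-2 -8 -6 10 8 → max 10  < 11 ✓
-8 -6 10 8 11 → max 11
-6 10 8 11 0 → max 11
10 8 11 0 10 → max 11
6 windows satisfy the condition.

6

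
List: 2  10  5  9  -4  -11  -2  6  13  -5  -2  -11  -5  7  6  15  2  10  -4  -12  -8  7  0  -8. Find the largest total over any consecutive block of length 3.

Each size-3 window and its sum:
[2, 10, 5] → sum 17
[10, 5, 9] → sum 24
[5, 9, -4] → sum 10
[9, -4, -11] → sum -6
[-4, -11, -2] → sum -17
[-11, -2, 6] → sum -7
[-2, 6, 13] → sum 17
[6, 13, -5] → sum 14
[13, -5, -2] → sum 6
[-5, -2, -11] → sum -18
[-2, -11, -5] → sum -18
[-11, -5, 7] → sum -9
[-5, 7, 6] → sum 8
[7, 6, 15] → sum 28
[6, 15, 2] → sum 23
[15, 2, 10] → sum 27
[2, 10, -4] → sum 8
[10, -4, -12] → sum -6
[-4, -12, -8] → sum -24
[-12, -8, 7] → sum -13
[-8, 7, 0] → sum -1
[7, 0, -8] → sum -1
Largest of these is 28.

28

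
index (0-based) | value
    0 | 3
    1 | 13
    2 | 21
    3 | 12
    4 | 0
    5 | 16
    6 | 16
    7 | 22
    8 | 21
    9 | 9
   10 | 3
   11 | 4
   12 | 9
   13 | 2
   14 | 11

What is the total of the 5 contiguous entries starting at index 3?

Elements at indices 3..7: 12, 0, 16, 16, 22
sum(12, 0, 16, 16, 22) = 66

66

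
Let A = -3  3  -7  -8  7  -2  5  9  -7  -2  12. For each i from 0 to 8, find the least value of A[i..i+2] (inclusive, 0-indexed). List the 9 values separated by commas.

Sliding a size-3 window across the 11 values:
[-3, 3, -7] → min -7
[3, -7, -8] → min -8
[-7, -8, 7] → min -8
[-8, 7, -2] → min -8
[7, -2, 5] → min -2
[-2, 5, 9] → min -2
[5, 9, -7] → min -7
[9, -7, -2] → min -7
[-7, -2, 12] → min -7

-7, -8, -8, -8, -2, -2, -7, -7, -7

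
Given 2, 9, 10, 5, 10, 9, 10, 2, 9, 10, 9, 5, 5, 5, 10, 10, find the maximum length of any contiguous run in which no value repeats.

4

[2] len 1
[2, 9] len 2
[2, 9, 10] len 3
[2, 9, 10, 5] len 4
[5, 10] len 2
[5, 10, 9] len 3
[9, 10] len 2
[9, 10, 2] len 3
[10, 2, 9] len 3
[2, 9, 10] len 3
[10, 9] len 2
[10, 9, 5] len 3
[5] len 1
[5] len 1
[5, 10] len 2
[10] len 1
Longest all-distinct length: 4.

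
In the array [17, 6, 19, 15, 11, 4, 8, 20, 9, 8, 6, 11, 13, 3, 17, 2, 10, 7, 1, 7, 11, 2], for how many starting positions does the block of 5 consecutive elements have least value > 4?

4

17 6 19 15 11 → min 6  > 4 ✓
6 19 15 11 4 → min 4
19 15 11 4 8 → min 4
15 11 4 8 20 → min 4
11 4 8 20 9 → min 4
4 8 20 9 8 → min 4
8 20 9 8 6 → min 6  > 4 ✓
20 9 8 6 11 → min 6  > 4 ✓
9 8 6 11 13 → min 6  > 4 ✓
8 6 11 13 3 → min 3
6 11 13 3 17 → min 3
11 13 3 17 2 → min 2
13 3 17 2 10 → min 2
3 17 2 10 7 → min 2
17 2 10 7 1 → min 1
2 10 7 1 7 → min 1
10 7 1 7 11 → min 1
7 1 7 11 2 → min 1
4 windows satisfy the condition.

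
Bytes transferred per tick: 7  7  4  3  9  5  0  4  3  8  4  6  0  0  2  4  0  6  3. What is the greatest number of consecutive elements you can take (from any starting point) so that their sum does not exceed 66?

[7] sum 7 len 1
[7, 7] sum 14 len 2
[7, 7, 4] sum 18 len 3
[7, 7, 4, 3] sum 21 len 4
[7, 7, 4, 3, 9] sum 30 len 5
[7, 7, 4, 3, 9, 5] sum 35 len 6
[7, 7, 4, 3, 9, 5, 0] sum 35 len 7
[7, 7, 4, 3, 9, 5, 0, 4] sum 39 len 8
[7, 7, 4, 3, 9, 5, 0, 4, 3] sum 42 len 9
[7, 7, 4, 3, 9, 5, 0, 4, 3, 8] sum 50 len 10
[7, 7, 4, 3, 9, 5, 0, 4, 3, 8, 4] sum 54 len 11
[7, 7, 4, 3, 9, 5, 0, 4, 3, 8, 4, 6] sum 60 len 12
[7, 7, 4, 3, 9, 5, 0, 4, 3, 8, 4, 6, 0] sum 60 len 13
[7, 7, 4, 3, 9, 5, 0, 4, 3, 8, 4, 6, 0, 0] sum 60 len 14
[7, 7, 4, 3, 9, 5, 0, 4, 3, 8, 4, 6, 0, 0, 2] sum 62 len 15
[7, 7, 4, 3, 9, 5, 0, 4, 3, 8, 4, 6, 0, 0, 2, 4] sum 66 len 16
[7, 7, 4, 3, 9, 5, 0, 4, 3, 8, 4, 6, 0, 0, 2, 4, 0] sum 66 len 17
[7, 4, 3, 9, 5, 0, 4, 3, 8, 4, 6, 0, 0, 2, 4, 0, 6] sum 65 len 17
[4, 3, 9, 5, 0, 4, 3, 8, 4, 6, 0, 0, 2, 4, 0, 6, 3] sum 61 len 17
Longest length seen: 17.

17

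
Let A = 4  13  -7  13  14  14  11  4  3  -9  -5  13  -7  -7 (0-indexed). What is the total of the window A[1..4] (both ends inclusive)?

33

Elements at indices 1..4: 13, -7, 13, 14
sum(13, -7, 13, 14) = 33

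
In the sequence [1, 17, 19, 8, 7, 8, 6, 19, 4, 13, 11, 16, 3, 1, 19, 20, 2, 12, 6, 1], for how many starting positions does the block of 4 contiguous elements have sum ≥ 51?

[1, 17, 19, 8] → sum 45
[17, 19, 8, 7] → sum 51  ≥ 51 ✓
[19, 8, 7, 8] → sum 42
[8, 7, 8, 6] → sum 29
[7, 8, 6, 19] → sum 40
[8, 6, 19, 4] → sum 37
[6, 19, 4, 13] → sum 42
[19, 4, 13, 11] → sum 47
[4, 13, 11, 16] → sum 44
[13, 11, 16, 3] → sum 43
[11, 16, 3, 1] → sum 31
[16, 3, 1, 19] → sum 39
[3, 1, 19, 20] → sum 43
[1, 19, 20, 2] → sum 42
[19, 20, 2, 12] → sum 53  ≥ 51 ✓
[20, 2, 12, 6] → sum 40
[2, 12, 6, 1] → sum 21
2 windows satisfy the condition.

2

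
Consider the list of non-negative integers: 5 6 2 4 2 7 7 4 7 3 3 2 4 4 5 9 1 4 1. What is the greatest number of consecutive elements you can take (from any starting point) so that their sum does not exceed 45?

Extend to the right; shrink from the left whenever the sum exceeds 45:
[5] sum 5 len 1
[5, 6] sum 11 len 2
[5, 6, 2] sum 13 len 3
[5, 6, 2, 4] sum 17 len 4
[5, 6, 2, 4, 2] sum 19 len 5
[5, 6, 2, 4, 2, 7] sum 26 len 6
[5, 6, 2, 4, 2, 7, 7] sum 33 len 7
[5, 6, 2, 4, 2, 7, 7, 4] sum 37 len 8
[5, 6, 2, 4, 2, 7, 7, 4, 7] sum 44 len 9
[6, 2, 4, 2, 7, 7, 4, 7, 3] sum 42 len 9
[6, 2, 4, 2, 7, 7, 4, 7, 3, 3] sum 45 len 10
[2, 4, 2, 7, 7, 4, 7, 3, 3, 2] sum 41 len 10
[2, 4, 2, 7, 7, 4, 7, 3, 3, 2, 4] sum 45 len 11
[2, 7, 7, 4, 7, 3, 3, 2, 4, 4] sum 43 len 10
[7, 4, 7, 3, 3, 2, 4, 4, 5] sum 39 len 9
[4, 7, 3, 3, 2, 4, 4, 5, 9] sum 41 len 9
[4, 7, 3, 3, 2, 4, 4, 5, 9, 1] sum 42 len 10
[7, 3, 3, 2, 4, 4, 5, 9, 1, 4] sum 42 len 10
[7, 3, 3, 2, 4, 4, 5, 9, 1, 4, 1] sum 43 len 11
Longest length seen: 11.

11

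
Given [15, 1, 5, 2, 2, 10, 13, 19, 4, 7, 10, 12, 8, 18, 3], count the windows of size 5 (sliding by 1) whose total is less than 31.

15 1 5 2 2 → sum 25  < 31 ✓
1 5 2 2 10 → sum 20  < 31 ✓
5 2 2 10 13 → sum 32
2 2 10 13 19 → sum 46
2 10 13 19 4 → sum 48
10 13 19 4 7 → sum 53
13 19 4 7 10 → sum 53
19 4 7 10 12 → sum 52
4 7 10 12 8 → sum 41
7 10 12 8 18 → sum 55
10 12 8 18 3 → sum 51
2 windows satisfy the condition.

2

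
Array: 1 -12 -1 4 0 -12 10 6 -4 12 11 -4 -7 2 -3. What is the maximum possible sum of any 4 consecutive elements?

[1, -12, -1, 4] → sum -8
[-12, -1, 4, 0] → sum -9
[-1, 4, 0, -12] → sum -9
[4, 0, -12, 10] → sum 2
[0, -12, 10, 6] → sum 4
[-12, 10, 6, -4] → sum 0
[10, 6, -4, 12] → sum 24
[6, -4, 12, 11] → sum 25
[-4, 12, 11, -4] → sum 15
[12, 11, -4, -7] → sum 12
[11, -4, -7, 2] → sum 2
[-4, -7, 2, -3] → sum -12
Maximum of these is 25.

25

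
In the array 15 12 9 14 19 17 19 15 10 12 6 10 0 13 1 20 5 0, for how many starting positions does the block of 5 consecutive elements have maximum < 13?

(15, 12, 9, 14, 19) → max 19
(12, 9, 14, 19, 17) → max 19
(9, 14, 19, 17, 19) → max 19
(14, 19, 17, 19, 15) → max 19
(19, 17, 19, 15, 10) → max 19
(17, 19, 15, 10, 12) → max 19
(19, 15, 10, 12, 6) → max 19
(15, 10, 12, 6, 10) → max 15
(10, 12, 6, 10, 0) → max 12  < 13 ✓
(12, 6, 10, 0, 13) → max 13
(6, 10, 0, 13, 1) → max 13
(10, 0, 13, 1, 20) → max 20
(0, 13, 1, 20, 5) → max 20
(13, 1, 20, 5, 0) → max 20
1 window satisfy the condition.

1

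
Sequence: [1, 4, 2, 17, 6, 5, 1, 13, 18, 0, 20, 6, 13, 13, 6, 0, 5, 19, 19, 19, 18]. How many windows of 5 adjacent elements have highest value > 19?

5

(1, 4, 2, 17, 6) → max 17
(4, 2, 17, 6, 5) → max 17
(2, 17, 6, 5, 1) → max 17
(17, 6, 5, 1, 13) → max 17
(6, 5, 1, 13, 18) → max 18
(5, 1, 13, 18, 0) → max 18
(1, 13, 18, 0, 20) → max 20  > 19 ✓
(13, 18, 0, 20, 6) → max 20  > 19 ✓
(18, 0, 20, 6, 13) → max 20  > 19 ✓
(0, 20, 6, 13, 13) → max 20  > 19 ✓
(20, 6, 13, 13, 6) → max 20  > 19 ✓
(6, 13, 13, 6, 0) → max 13
(13, 13, 6, 0, 5) → max 13
(13, 6, 0, 5, 19) → max 19
(6, 0, 5, 19, 19) → max 19
(0, 5, 19, 19, 19) → max 19
(5, 19, 19, 19, 18) → max 19
5 windows satisfy the condition.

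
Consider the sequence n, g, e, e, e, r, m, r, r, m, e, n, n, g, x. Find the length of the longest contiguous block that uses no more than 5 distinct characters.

add n: window [n] (1 distinct), len 1
add g: window [n, g] (2 distinct), len 2
add e: window [n, g, e] (3 distinct), len 3
add e: window [n, g, e, e] (3 distinct), len 4
add e: window [n, g, e, e, e] (3 distinct), len 5
add r: window [n, g, e, e, e, r] (4 distinct), len 6
add m: window [n, g, e, e, e, r, m] (5 distinct), len 7
add r: window [n, g, e, e, e, r, m, r] (5 distinct), len 8
add r: window [n, g, e, e, e, r, m, r, r] (5 distinct), len 9
add m: window [n, g, e, e, e, r, m, r, r, m] (5 distinct), len 10
add e: window [n, g, e, e, e, r, m, r, r, m, e] (5 distinct), len 11
add n: window [n, g, e, e, e, r, m, r, r, m, e, n] (5 distinct), len 12
add n: window [n, g, e, e, e, r, m, r, r, m, e, n, n] (5 distinct), len 13
add g: window [n, g, e, e, e, r, m, r, r, m, e, n, n, g] (5 distinct), len 14
add x: window [m, e, n, n, g, x] (5 distinct), len 6
Longest length with ≤5 distinct: 14.

14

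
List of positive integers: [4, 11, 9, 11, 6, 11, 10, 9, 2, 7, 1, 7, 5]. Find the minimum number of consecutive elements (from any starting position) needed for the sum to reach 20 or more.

2

Extend right; whenever the sum reaches 20, record the length and shrink from the left:
add 4: running sum 4 < 20
add 11: running sum 15 < 20
end 2: [11, 9] sum 20, len 2
end 3: [9, 11] sum 20, len 2
end 4: [9, 11, 6] sum 26, len 3
end 5: [11, 6, 11] sum 28, len 3
end 6: [11, 10] sum 21, len 2
end 7: [11, 10, 9] sum 30, len 3
end 8: [10, 9, 2] sum 21, len 3
end 9: [10, 9, 2, 7] sum 28, len 4
end 10: [10, 9, 2, 7, 1] sum 29, len 5
end 11: [9, 2, 7, 1, 7] sum 26, len 5
end 12: [7, 1, 7, 5] sum 20, len 4
Shortest qualifying length: 2.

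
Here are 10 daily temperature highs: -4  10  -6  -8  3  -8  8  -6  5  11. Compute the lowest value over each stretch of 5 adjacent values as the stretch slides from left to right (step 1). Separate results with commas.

[-4, 10, -6, -8, 3] → min -8
[10, -6, -8, 3, -8] → min -8
[-6, -8, 3, -8, 8] → min -8
[-8, 3, -8, 8, -6] → min -8
[3, -8, 8, -6, 5] → min -8
[-8, 8, -6, 5, 11] → min -8

-8, -8, -8, -8, -8, -8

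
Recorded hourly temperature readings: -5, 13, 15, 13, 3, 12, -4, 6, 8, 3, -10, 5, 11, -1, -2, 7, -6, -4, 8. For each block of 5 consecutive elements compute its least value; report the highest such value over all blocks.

3

Window mins for each of the 15 positions:
[-5, 13, 15, 13, 3] → min -5
[13, 15, 13, 3, 12] → min 3
[15, 13, 3, 12, -4] → min -4
[13, 3, 12, -4, 6] → min -4
[3, 12, -4, 6, 8] → min -4
[12, -4, 6, 8, 3] → min -4
[-4, 6, 8, 3, -10] → min -10
[6, 8, 3, -10, 5] → min -10
[8, 3, -10, 5, 11] → min -10
[3, -10, 5, 11, -1] → min -10
[-10, 5, 11, -1, -2] → min -10
[5, 11, -1, -2, 7] → min -2
[11, -1, -2, 7, -6] → min -6
[-1, -2, 7, -6, -4] → min -6
[-2, 7, -6, -4, 8] → min -6
Highest of these is 3.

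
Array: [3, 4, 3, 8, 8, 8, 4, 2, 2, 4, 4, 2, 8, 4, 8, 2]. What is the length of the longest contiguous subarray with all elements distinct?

3

add 3: [3] len 1
add 4: [3, 4] len 2
add 3 (repeat 3, move left end past it): [4, 3] len 2
add 8: [4, 3, 8] len 3
add 8 (repeat 8, move left end past it): [8] len 1
add 8 (repeat 8, move left end past it): [8] len 1
add 4: [8, 4] len 2
add 2: [8, 4, 2] len 3
add 2 (repeat 2, move left end past it): [2] len 1
add 4: [2, 4] len 2
add 4 (repeat 4, move left end past it): [4] len 1
add 2: [4, 2] len 2
add 8: [4, 2, 8] len 3
add 4 (repeat 4, move left end past it): [2, 8, 4] len 3
add 8 (repeat 8, move left end past it): [4, 8] len 2
add 2: [4, 8, 2] len 3
Longest all-distinct length: 3.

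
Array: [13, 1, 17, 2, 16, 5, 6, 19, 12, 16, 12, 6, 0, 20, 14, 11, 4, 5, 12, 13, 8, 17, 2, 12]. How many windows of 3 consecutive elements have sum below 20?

1

[13, 1, 17] → sum 31
[1, 17, 2] → sum 20
[17, 2, 16] → sum 35
[2, 16, 5] → sum 23
[16, 5, 6] → sum 27
[5, 6, 19] → sum 30
[6, 19, 12] → sum 37
[19, 12, 16] → sum 47
[12, 16, 12] → sum 40
[16, 12, 6] → sum 34
[12, 6, 0] → sum 18  < 20 ✓
[6, 0, 20] → sum 26
[0, 20, 14] → sum 34
[20, 14, 11] → sum 45
[14, 11, 4] → sum 29
[11, 4, 5] → sum 20
[4, 5, 12] → sum 21
[5, 12, 13] → sum 30
[12, 13, 8] → sum 33
[13, 8, 17] → sum 38
[8, 17, 2] → sum 27
[17, 2, 12] → sum 31
1 window satisfy the condition.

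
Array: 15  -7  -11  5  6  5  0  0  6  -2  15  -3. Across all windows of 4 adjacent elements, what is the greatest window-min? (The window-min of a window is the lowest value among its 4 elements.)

[15, -7, -11, 5] → min -11
[-7, -11, 5, 6] → min -11
[-11, 5, 6, 5] → min -11
[5, 6, 5, 0] → min 0
[6, 5, 0, 0] → min 0
[5, 0, 0, 6] → min 0
[0, 0, 6, -2] → min -2
[0, 6, -2, 15] → min -2
[6, -2, 15, -3] → min -3
Greatest of these is 0.

0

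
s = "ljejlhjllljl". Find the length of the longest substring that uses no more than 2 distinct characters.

[l] 1 distinct, len 1
[l, j] 2 distinct, len 2
[j, e] 2 distinct, len 2
[j, e, j] 2 distinct, len 3
[j, l] 2 distinct, len 2
[l, h] 2 distinct, len 2
[h, j] 2 distinct, len 2
[j, l] 2 distinct, len 2
[j, l, l] 2 distinct, len 3
[j, l, l, l] 2 distinct, len 4
[j, l, l, l, j] 2 distinct, len 5
[j, l, l, l, j, l] 2 distinct, len 6
Longest length with ≤2 distinct: 6.

6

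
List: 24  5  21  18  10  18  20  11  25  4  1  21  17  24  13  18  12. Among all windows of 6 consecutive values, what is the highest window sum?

Window sums for each of the 12 positions:
24 5 21 18 10 18 → sum 96
5 21 18 10 18 20 → sum 92
21 18 10 18 20 11 → sum 98
18 10 18 20 11 25 → sum 102
10 18 20 11 25 4 → sum 88
18 20 11 25 4 1 → sum 79
20 11 25 4 1 21 → sum 82
11 25 4 1 21 17 → sum 79
25 4 1 21 17 24 → sum 92
4 1 21 17 24 13 → sum 80
1 21 17 24 13 18 → sum 94
21 17 24 13 18 12 → sum 105
Highest of these is 105.

105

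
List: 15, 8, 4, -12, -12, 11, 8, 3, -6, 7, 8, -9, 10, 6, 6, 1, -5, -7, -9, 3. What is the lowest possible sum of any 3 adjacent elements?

-21

Window sums for each of the 18 positions:
[15, 8, 4] → sum 27
[8, 4, -12] → sum 0
[4, -12, -12] → sum -20
[-12, -12, 11] → sum -13
[-12, 11, 8] → sum 7
[11, 8, 3] → sum 22
[8, 3, -6] → sum 5
[3, -6, 7] → sum 4
[-6, 7, 8] → sum 9
[7, 8, -9] → sum 6
[8, -9, 10] → sum 9
[-9, 10, 6] → sum 7
[10, 6, 6] → sum 22
[6, 6, 1] → sum 13
[6, 1, -5] → sum 2
[1, -5, -7] → sum -11
[-5, -7, -9] → sum -21
[-7, -9, 3] → sum -13
Lowest of these is -21.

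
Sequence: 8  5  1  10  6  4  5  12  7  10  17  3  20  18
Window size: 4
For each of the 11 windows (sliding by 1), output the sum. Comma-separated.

24, 22, 21, 25, 27, 28, 34, 46, 37, 50, 58

Sliding a size-4 window across the 14 values:
8 5 1 10 → sum 24
5 1 10 6 → sum 22
1 10 6 4 → sum 21
10 6 4 5 → sum 25
6 4 5 12 → sum 27
4 5 12 7 → sum 28
5 12 7 10 → sum 34
12 7 10 17 → sum 46
7 10 17 3 → sum 37
10 17 3 20 → sum 50
17 3 20 18 → sum 58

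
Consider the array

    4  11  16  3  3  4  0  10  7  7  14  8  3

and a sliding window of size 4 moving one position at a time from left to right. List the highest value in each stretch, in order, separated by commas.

16, 16, 16, 4, 10, 10, 10, 14, 14, 14

Sliding a size-4 window across the 13 values:
4 11 16 3 → max 16
11 16 3 3 → max 16
16 3 3 4 → max 16
3 3 4 0 → max 4
3 4 0 10 → max 10
4 0 10 7 → max 10
0 10 7 7 → max 10
10 7 7 14 → max 14
7 7 14 8 → max 14
7 14 8 3 → max 14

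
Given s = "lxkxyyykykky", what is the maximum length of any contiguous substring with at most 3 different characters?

[l] 1 distinct, len 1
[l, x] 2 distinct, len 2
[l, x, k] 3 distinct, len 3
[l, x, k, x] 3 distinct, len 4
[x, k, x, y] 3 distinct, len 4
[x, k, x, y, y] 3 distinct, len 5
[x, k, x, y, y, y] 3 distinct, len 6
[x, k, x, y, y, y, k] 3 distinct, len 7
[x, k, x, y, y, y, k, y] 3 distinct, len 8
[x, k, x, y, y, y, k, y, k] 3 distinct, len 9
[x, k, x, y, y, y, k, y, k, k] 3 distinct, len 10
[x, k, x, y, y, y, k, y, k, k, y] 3 distinct, len 11
Longest length with ≤3 distinct: 11.

11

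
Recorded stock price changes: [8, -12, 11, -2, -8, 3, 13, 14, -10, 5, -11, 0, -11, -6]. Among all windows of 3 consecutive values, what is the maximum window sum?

30

Each size-3 window and its sum:
[8, -12, 11] → sum 7
[-12, 11, -2] → sum -3
[11, -2, -8] → sum 1
[-2, -8, 3] → sum -7
[-8, 3, 13] → sum 8
[3, 13, 14] → sum 30
[13, 14, -10] → sum 17
[14, -10, 5] → sum 9
[-10, 5, -11] → sum -16
[5, -11, 0] → sum -6
[-11, 0, -11] → sum -22
[0, -11, -6] → sum -17
Maximum of these is 30.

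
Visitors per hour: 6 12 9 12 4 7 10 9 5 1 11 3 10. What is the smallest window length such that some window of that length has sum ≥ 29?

add 6: running sum 6 < 29
add 12: running sum 18 < 29
add 9: running sum 27 < 29
add 12: shortest ending here [12, 9, 12] sum 33, len 3
add 4: shortest ending here [12, 9, 12, 4] sum 37, len 4
add 7: shortest ending here [9, 12, 4, 7] sum 32, len 4
add 10: shortest ending here [12, 4, 7, 10] sum 33, len 4
add 9: shortest ending here [4, 7, 10, 9] sum 30, len 4
add 5: shortest ending here [7, 10, 9, 5] sum 31, len 4
add 1: shortest ending here [7, 10, 9, 5, 1] sum 32, len 5
add 11: shortest ending here [10, 9, 5, 1, 11] sum 36, len 5
add 3: shortest ending here [9, 5, 1, 11, 3] sum 29, len 5
add 10: shortest ending here [5, 1, 11, 3, 10] sum 30, len 5
Shortest qualifying length: 3.

3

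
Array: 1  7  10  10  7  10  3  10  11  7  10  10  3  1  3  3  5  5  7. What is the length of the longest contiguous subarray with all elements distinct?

add 1: [1] len 1
add 7: [1, 7] len 2
add 10: [1, 7, 10] len 3
add 10 (repeat 10, move left end past it): [10] len 1
add 7: [10, 7] len 2
add 10 (repeat 10, move left end past it): [7, 10] len 2
add 3: [7, 10, 3] len 3
add 10 (repeat 10, move left end past it): [3, 10] len 2
add 11: [3, 10, 11] len 3
add 7: [3, 10, 11, 7] len 4
add 10 (repeat 10, move left end past it): [11, 7, 10] len 3
add 10 (repeat 10, move left end past it): [10] len 1
add 3: [10, 3] len 2
add 1: [10, 3, 1] len 3
add 3 (repeat 3, move left end past it): [1, 3] len 2
add 3 (repeat 3, move left end past it): [3] len 1
add 5: [3, 5] len 2
add 5 (repeat 5, move left end past it): [5] len 1
add 7: [5, 7] len 2
Longest all-distinct length: 4.

4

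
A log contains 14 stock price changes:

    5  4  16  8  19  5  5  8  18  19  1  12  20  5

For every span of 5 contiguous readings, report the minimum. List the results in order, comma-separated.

5 4 16 8 19 → min 4
4 16 8 19 5 → min 4
16 8 19 5 5 → min 5
8 19 5 5 8 → min 5
19 5 5 8 18 → min 5
5 5 8 18 19 → min 5
5 8 18 19 1 → min 1
8 18 19 1 12 → min 1
18 19 1 12 20 → min 1
19 1 12 20 5 → min 1

4, 4, 5, 5, 5, 5, 1, 1, 1, 1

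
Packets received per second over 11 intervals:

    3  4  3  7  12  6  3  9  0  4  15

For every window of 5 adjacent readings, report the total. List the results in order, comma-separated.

Sliding a size-5 window across the 11 values:
(3, 4, 3, 7, 12) → sum 29
(4, 3, 7, 12, 6) → sum 32
(3, 7, 12, 6, 3) → sum 31
(7, 12, 6, 3, 9) → sum 37
(12, 6, 3, 9, 0) → sum 30
(6, 3, 9, 0, 4) → sum 22
(3, 9, 0, 4, 15) → sum 31

29, 32, 31, 37, 30, 22, 31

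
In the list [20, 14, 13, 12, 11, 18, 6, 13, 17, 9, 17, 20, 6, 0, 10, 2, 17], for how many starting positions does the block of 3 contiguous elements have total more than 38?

(20, 14, 13) → sum 47  > 38 ✓
(14, 13, 12) → sum 39  > 38 ✓
(13, 12, 11) → sum 36
(12, 11, 18) → sum 41  > 38 ✓
(11, 18, 6) → sum 35
(18, 6, 13) → sum 37
(6, 13, 17) → sum 36
(13, 17, 9) → sum 39  > 38 ✓
(17, 9, 17) → sum 43  > 38 ✓
(9, 17, 20) → sum 46  > 38 ✓
(17, 20, 6) → sum 43  > 38 ✓
(20, 6, 0) → sum 26
(6, 0, 10) → sum 16
(0, 10, 2) → sum 12
(10, 2, 17) → sum 29
7 windows satisfy the condition.

7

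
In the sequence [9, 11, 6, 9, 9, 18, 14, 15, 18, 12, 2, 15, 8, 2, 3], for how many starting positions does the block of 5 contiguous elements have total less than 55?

4

(9, 11, 6, 9, 9) → sum 44  < 55 ✓
(11, 6, 9, 9, 18) → sum 53  < 55 ✓
(6, 9, 9, 18, 14) → sum 56
(9, 9, 18, 14, 15) → sum 65
(9, 18, 14, 15, 18) → sum 74
(18, 14, 15, 18, 12) → sum 77
(14, 15, 18, 12, 2) → sum 61
(15, 18, 12, 2, 15) → sum 62
(18, 12, 2, 15, 8) → sum 55
(12, 2, 15, 8, 2) → sum 39  < 55 ✓
(2, 15, 8, 2, 3) → sum 30  < 55 ✓
4 windows satisfy the condition.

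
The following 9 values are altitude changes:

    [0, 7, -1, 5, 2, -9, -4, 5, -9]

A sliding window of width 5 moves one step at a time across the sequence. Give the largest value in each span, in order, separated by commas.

7, 7, 5, 5, 5

(0, 7, -1, 5, 2) → max 7
(7, -1, 5, 2, -9) → max 7
(-1, 5, 2, -9, -4) → max 5
(5, 2, -9, -4, 5) → max 5
(2, -9, -4, 5, -9) → max 5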